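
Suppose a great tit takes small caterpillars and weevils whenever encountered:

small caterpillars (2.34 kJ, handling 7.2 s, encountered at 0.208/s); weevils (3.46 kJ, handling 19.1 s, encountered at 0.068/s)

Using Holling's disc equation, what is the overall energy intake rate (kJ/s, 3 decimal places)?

R = Σλ_iE_i / (1 + Σλ_ih_i)
Numerator: 0.208×2.34 + 0.068×3.46 = 0.722
Denominator: 1 + 0.208×7.2 + 0.068×19.1 = 3.796
R = 0.722/3.796 = 0.1902 kJ/s

0.190 kJ/s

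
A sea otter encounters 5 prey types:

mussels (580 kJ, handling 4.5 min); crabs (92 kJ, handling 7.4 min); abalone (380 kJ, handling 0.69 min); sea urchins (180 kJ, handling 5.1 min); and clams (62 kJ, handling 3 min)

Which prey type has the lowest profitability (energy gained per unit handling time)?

In descending order of E/h:
abalone: 380/0.69 = 551 kJ/min
mussels: 580/4.5 = 129 kJ/min
sea urchins: 180/5.1 = 35.3 kJ/min
clams: 62/3 = 20.7 kJ/min
crabs: 92/7.4 = 12.4 kJ/min

crabs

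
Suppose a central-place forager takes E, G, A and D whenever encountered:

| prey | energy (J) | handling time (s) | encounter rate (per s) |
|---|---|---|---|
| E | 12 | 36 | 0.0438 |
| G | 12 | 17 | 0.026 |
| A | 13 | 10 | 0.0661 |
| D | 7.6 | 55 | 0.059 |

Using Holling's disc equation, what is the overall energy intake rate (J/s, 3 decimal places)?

0.310 J/s

R = Σλ_iE_i / (1 + Σλ_ih_i)
Numerator: 0.0438×12 + 0.026×12 + 0.0661×13 + 0.059×7.6 = 2.145
Denominator: 1 + 0.0438×36 + 0.026×17 + 0.0661×10 + 0.059×55 = 6.925
R = 2.145/6.925 = 0.3098 J/s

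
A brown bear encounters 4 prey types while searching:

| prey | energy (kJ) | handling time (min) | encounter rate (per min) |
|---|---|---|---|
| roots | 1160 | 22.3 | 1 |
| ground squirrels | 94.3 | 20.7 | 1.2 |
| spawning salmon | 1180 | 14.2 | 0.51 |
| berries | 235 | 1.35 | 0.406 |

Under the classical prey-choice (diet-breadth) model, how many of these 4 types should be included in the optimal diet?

2

Profitabilities (E/h, kJ/min): berries 174, spawning salmon 83.1, roots 52, ground squirrels 4.56. Add prey in this order while the next type's profitability exceeds the intake rate on those already taken.
Rate on top 1: 61.63. spawning salmon: 83.1 > 61.63 → include.
Rate on top 2: 79.32. roots: 52 < 79.32 → exclude; stop.
Optimal diet: berries, spawning salmon — 2 of 4 types.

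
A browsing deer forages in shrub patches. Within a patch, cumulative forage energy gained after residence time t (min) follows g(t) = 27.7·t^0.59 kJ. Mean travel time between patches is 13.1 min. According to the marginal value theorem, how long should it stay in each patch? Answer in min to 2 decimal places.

18.85 min

Optimal t* satisfies g'(t*) = g(t*)/(T + t*).
g'(t) = 0.59·27.7·t^-0.41. Setting 0.59·27.7·t^-0.41 = 27.7·t^0.59/(13.1+t) gives 0.59(13.1+t) = t, so 0.41·t = 0.59×13.1.
t* = 0.59×13.1/0.41 = 18.85 min.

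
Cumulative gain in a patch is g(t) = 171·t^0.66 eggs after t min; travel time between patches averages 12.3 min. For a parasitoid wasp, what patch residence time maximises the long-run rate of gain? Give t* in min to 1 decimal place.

Maximise g(t)/(T+t): set derivative to zero → g'(t)(T+t) = g(t).
g'(t) = 0.66·171·t^-0.34. Setting 0.66·171·t^-0.34 = 171·t^0.66/(12.3+t) gives 0.66(12.3+t) = t, so 0.34·t = 0.66×12.3.
t* = 0.66×12.3/0.34 = 23.88 min.

23.9 min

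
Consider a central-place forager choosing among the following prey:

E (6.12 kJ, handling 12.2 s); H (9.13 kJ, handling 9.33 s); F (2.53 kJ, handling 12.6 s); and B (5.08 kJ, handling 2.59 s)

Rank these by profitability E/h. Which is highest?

B

In descending order of E/h:
B: 5.08/2.59 = 1.96 kJ/s
H: 9.13/9.33 = 0.979 kJ/s
E: 6.12/12.2 = 0.502 kJ/s
F: 2.53/12.6 = 0.201 kJ/s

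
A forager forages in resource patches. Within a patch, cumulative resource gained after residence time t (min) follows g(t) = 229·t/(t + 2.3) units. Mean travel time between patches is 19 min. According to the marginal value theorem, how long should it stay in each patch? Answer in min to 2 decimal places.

Optimal t* satisfies g'(t*) = g(t*)/(T + t*).
g'(t) = 229·2.3/(t + 2.3)². Setting 229·2.3/(t+2.3)² = 229t/[(t+2.3)(19+t)] gives 2.3(19+t) = t(t+2.3), so t² = 2.3×19 = 43.7.
t* = √43.7 = 6.611 min.

6.61 min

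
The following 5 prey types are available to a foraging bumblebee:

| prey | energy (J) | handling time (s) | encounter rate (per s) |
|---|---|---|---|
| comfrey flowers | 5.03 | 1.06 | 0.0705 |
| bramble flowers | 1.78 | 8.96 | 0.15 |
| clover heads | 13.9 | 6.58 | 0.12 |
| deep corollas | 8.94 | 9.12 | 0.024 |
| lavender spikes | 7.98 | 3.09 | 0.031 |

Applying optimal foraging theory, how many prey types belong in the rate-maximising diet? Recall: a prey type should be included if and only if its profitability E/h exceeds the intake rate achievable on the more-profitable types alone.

E/h in descending order: comfrey flowers 4.75, lavender spikes 2.58, clover heads 2.11, deep corollas 0.98, bramble flowers 0.199 J/s. The optimal diet is the largest prefix of this list for which every included type satisfies E_i/h_i > R on the types above it.
Rate on top 1: 0.33. lavender spikes: 2.58 > 0.33 → include.
Rate on top 2: 0.5143. clover heads: 2.11 > 0.5143 → include.
Rate on top 3: 1.158. deep corollas: 0.98 < 1.158 → exclude; stop.
Optimal diet: comfrey flowers, lavender spikes, clover heads — 3 of 5 types.

3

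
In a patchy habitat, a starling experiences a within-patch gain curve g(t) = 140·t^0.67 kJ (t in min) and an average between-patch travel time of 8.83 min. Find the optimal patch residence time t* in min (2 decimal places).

17.93 min

By the marginal value theorem, leave when the instantaneous gain rate g'(t) equals the habitat-wide average g(t)/(T + t).
g'(t) = 0.67·140·t^-0.33. Setting 0.67·140·t^-0.33 = 140·t^0.67/(8.83+t) gives 0.67(8.83+t) = t, so 0.33·t = 0.67×8.83.
t* = 0.67×8.83/0.33 = 17.93 min.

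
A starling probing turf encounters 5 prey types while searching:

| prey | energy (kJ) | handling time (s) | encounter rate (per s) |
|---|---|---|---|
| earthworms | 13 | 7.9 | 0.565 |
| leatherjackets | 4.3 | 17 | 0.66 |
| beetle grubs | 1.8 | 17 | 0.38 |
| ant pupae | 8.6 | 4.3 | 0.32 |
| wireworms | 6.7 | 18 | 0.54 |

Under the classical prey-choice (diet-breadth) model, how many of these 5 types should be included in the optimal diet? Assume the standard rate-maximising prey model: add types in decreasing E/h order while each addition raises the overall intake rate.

Profitabilities (E/h, kJ/s): ant pupae 2, earthworms 1.65, wireworms 0.372, leatherjackets 0.253, beetle grubs 0.106. Add prey in this order while the next type's profitability exceeds the intake rate on those already taken.
Rate on top 1: 1.158. earthworms: 1.65 > 1.158 → include.
Rate on top 2: 1.476. wireworms: 0.372 < 1.476 → exclude; stop.
Optimal diet: ant pupae, earthworms — 2 of 5 types.

2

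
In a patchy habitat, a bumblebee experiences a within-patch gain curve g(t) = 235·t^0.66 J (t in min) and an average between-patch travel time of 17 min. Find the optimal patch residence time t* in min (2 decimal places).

Maximise g(t)/(T+t): set derivative to zero → g'(t)(T+t) = g(t).
g'(t) = 0.66·235·t^-0.34. Setting 0.66·235·t^-0.34 = 235·t^0.66/(17+t) gives 0.66(17+t) = t, so 0.34·t = 0.66×17.
t* = 0.66×17/0.34 = 33 min.

33.00 min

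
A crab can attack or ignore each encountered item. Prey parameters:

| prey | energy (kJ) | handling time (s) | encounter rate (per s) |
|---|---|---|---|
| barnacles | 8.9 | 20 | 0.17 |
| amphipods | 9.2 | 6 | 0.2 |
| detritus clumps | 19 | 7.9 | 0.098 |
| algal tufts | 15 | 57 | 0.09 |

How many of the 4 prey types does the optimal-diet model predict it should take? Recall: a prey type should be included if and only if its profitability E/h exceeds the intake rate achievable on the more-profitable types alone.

Rank by E/h (kJ/s): detritus clumps 2.41, amphipods 1.53, barnacles 0.445, algal tufts 0.263. Include each in turn until the next type's E/h falls below the running intake rate.
Rate on top 1: 1.049. amphipods: 1.53 > 1.049 → include.
Rate on top 2: 1.245. barnacles: 0.445 < 1.245 → exclude; stop.
Optimal diet: detritus clumps, amphipods — 2 of 4 types.

2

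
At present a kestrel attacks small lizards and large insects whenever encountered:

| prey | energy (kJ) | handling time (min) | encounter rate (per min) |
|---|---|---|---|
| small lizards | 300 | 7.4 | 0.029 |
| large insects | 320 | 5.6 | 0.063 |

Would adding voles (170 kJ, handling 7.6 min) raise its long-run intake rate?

Yes

Intake rate on the current diet: R = (0.029×300 + 0.063×320) / (1 + 0.029×7.4 + 0.063×5.6) = 28.86/1.567 = 18.41 kJ/min.
Profitability of voles: 170/7.6 = 22.37 kJ/min.
Since 22.37 > R, including voles increases the long-run rate.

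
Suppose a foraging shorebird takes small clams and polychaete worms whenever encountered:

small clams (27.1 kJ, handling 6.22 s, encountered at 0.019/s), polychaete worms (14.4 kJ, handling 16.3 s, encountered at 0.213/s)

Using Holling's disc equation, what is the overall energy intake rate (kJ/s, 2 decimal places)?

R = Σλ_iE_i / (1 + Σλ_ih_i)
Numerator: 0.019×27.1 + 0.213×14.4 = 3.582
Denominator: 1 + 0.019×6.22 + 0.213×16.3 = 4.59
R = 3.582/4.59 = 0.7804 kJ/s

0.78 kJ/s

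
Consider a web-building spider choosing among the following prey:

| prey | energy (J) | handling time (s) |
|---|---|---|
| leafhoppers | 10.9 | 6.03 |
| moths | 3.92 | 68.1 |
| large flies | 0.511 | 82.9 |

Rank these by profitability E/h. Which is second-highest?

Profitability E/h (J/s): leafhoppers = 10.9/6.03 = 1.81, moths = 3.92/68.1 = 0.0576, large flies = 0.511/82.9 = 0.00616.
Ranked: leafhoppers > moths > large flies.

moths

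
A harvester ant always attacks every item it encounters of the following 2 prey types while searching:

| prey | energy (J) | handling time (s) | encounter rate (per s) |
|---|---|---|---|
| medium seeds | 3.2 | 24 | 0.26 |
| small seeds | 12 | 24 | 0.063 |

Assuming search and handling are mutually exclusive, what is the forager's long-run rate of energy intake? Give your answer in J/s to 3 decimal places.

0.181 J/s

R = (0.26×3.2 + 0.063×12) / (1 + 0.26×24 + 0.063×24) = 1.588/8.752 = 0.1814 J/s.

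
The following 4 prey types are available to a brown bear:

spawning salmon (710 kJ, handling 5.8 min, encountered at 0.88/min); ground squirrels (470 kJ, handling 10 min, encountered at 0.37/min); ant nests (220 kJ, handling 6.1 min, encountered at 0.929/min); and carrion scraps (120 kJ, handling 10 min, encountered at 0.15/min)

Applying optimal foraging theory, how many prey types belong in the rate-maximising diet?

Profitabilities (E/h, kJ/min): spawning salmon 122, ground squirrels 47, ant nests 36.1, carrion scraps 12. Add prey in this order while the next type's profitability exceeds the intake rate on those already taken.
Rate on top 1: 102.4. ground squirrels: 47 < 102.4 → exclude; stop.
Optimal diet: spawning salmon — 1 of 4 types.

1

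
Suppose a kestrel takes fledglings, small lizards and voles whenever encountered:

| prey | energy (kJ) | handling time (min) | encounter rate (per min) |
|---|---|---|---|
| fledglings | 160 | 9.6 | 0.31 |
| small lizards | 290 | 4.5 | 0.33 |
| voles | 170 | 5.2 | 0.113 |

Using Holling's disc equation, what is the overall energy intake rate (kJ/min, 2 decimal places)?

R = (0.31×160 + 0.33×290 + 0.113×170) / (1 + 0.31×9.6 + 0.33×4.5 + 0.113×5.2) = 164.5/6.049 = 27.2 kJ/min.

27.20 kJ/min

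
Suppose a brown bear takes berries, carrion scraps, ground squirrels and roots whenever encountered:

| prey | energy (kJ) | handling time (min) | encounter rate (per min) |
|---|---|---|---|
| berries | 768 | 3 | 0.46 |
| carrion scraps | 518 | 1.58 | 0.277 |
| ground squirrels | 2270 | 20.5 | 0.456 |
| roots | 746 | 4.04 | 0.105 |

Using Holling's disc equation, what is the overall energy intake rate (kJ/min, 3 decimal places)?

127.898 kJ/min

Energy encountered per unit search time: 0.46×768 + 0.277×518 + 0.456×2270 + 0.105×746 = 1610 kJ/min.
Handling time per unit search time: 0.46×3 + 0.277×1.58 + 0.456×20.5 + 0.105×4.04 = 11.59.
Rate = 1610/(1 + 11.59) = 127.9 kJ/min.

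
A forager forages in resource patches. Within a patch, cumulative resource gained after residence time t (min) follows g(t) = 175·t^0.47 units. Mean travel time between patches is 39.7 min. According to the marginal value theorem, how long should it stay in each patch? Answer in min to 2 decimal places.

Optimal t* satisfies g'(t*) = g(t*)/(T + t*).
g'(t) = 0.47·175·t^-0.53. Setting 0.47·175·t^-0.53 = 175·t^0.47/(39.7+t) gives 0.47(39.7+t) = t, so 0.53·t = 0.47×39.7.
t* = 0.47×39.7/0.53 = 35.21 min.

35.21 min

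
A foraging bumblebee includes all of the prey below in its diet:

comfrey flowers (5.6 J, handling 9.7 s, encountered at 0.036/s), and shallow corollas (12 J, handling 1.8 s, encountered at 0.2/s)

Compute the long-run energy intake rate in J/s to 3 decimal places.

R = Σλ_iE_i / (1 + Σλ_ih_i)
Numerator: 0.036×5.6 + 0.2×12 = 2.602
Denominator: 1 + 0.036×9.7 + 0.2×1.8 = 1.709
R = 2.602/1.709 = 1.522 J/s

1.522 J/s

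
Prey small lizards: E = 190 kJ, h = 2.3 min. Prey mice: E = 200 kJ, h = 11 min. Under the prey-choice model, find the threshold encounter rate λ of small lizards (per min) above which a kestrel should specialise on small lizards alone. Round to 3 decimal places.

At the threshold, the rate on small lizards alone equals the profitability of mice: λ·190/(1 + λ·2.3) = 200/11 = 18.18.
Rearranging, λ(190 − 18.18×2.3) = 18.18, so λ = 18.18/148.2 = 0.1227 per min.

0.123 per min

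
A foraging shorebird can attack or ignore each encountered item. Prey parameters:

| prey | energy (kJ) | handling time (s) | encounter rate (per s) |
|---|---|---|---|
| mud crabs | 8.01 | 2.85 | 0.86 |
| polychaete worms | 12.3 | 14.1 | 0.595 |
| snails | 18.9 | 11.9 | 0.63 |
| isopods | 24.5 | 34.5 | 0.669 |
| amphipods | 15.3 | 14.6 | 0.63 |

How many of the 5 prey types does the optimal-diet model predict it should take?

Profitabilities (E/h, kJ/s): mud crabs 2.81, snails 1.59, amphipods 1.05, polychaete worms 0.872, isopods 0.71. Add prey in this order while the next type's profitability exceeds the intake rate on those already taken.
Rate on top 1: 1.996. snails: 1.59 < 1.996 → exclude; stop.
Optimal diet: mud crabs — 1 of 5 types.

1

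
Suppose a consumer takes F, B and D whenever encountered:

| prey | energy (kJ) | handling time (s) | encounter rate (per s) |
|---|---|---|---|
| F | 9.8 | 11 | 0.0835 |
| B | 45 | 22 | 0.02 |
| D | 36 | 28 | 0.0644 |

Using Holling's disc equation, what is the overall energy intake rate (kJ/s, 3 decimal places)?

R = Σλ_iE_i / (1 + Σλ_ih_i)
Numerator: 0.0835×9.8 + 0.02×45 + 0.0644×36 = 4.037
Denominator: 1 + 0.0835×11 + 0.02×22 + 0.0644×28 = 4.162
R = 4.037/4.162 = 0.97 kJ/s

0.970 kJ/s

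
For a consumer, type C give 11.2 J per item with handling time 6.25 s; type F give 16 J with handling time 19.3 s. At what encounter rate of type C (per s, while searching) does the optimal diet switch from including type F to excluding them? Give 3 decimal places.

0.138 per s

The zero-one rule: include type F iff E₂/h₂ > λE₁/(1+λh₁). Equality gives the switch point.
λE₁h₂ = E₂ + λE₂h₁ ⇒ λ = E₂/(E₁h₂ − E₂h₁) = 16/(216.2 − 100) = 0.1377 per s.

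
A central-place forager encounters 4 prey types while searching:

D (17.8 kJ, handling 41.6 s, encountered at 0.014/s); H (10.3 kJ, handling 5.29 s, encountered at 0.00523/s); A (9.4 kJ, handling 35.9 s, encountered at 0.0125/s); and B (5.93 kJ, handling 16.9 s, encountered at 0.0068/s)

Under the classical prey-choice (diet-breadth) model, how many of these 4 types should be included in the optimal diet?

4

Profitabilities (E/h, kJ/s): H 1.95, D 0.428, B 0.351, A 0.262. Add prey in this order while the next type's profitability exceeds the intake rate on those already taken.
Rate on top 1: 0.05242. D: 0.428 > 0.05242 → include.
Rate on top 2: 0.1882. B: 0.351 > 0.1882 → include.
Rate on top 3: 0.1991. A: 0.262 > 0.1991 → include.
Optimal diet: H, D, B, A — 4 of 4 types.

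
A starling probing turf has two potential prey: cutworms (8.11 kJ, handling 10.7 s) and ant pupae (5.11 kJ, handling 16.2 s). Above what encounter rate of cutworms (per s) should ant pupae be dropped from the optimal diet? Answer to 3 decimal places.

The zero-one rule: include ant pupae iff E₂/h₂ > λE₁/(1+λh₁). Equality gives the switch point.
λE₁h₂ = E₂ + λE₂h₁ ⇒ λ = E₂/(E₁h₂ − E₂h₁) = 5.11/(131.4 − 54.68) = 0.06662 per s.

0.067 per s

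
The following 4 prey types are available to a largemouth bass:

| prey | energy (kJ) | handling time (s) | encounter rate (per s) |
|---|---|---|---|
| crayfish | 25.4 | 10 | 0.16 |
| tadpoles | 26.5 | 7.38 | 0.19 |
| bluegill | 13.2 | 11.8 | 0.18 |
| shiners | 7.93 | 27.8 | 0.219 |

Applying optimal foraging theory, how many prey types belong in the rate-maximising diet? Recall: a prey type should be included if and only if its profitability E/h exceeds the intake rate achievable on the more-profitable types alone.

E/h in descending order: tadpoles 3.59, crayfish 2.54, bluegill 1.12, shiners 0.285 kJ/s. The optimal diet is the largest prefix of this list for which every included type satisfies E_i/h_i > R on the types above it.
Rate on top 1: 2.096. crayfish: 2.54 > 2.096 → include.
Rate on top 2: 2.273. bluegill: 1.12 < 2.273 → exclude; stop.
Optimal diet: tadpoles, crayfish — 2 of 4 types.

2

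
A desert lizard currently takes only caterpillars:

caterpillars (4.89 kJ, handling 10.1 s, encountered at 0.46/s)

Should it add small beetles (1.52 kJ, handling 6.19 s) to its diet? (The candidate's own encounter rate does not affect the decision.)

On caterpillars alone, R = ΣλE/(1+Σλh) = 2.249/5.646 = 0.3984 kJ/s.
Profitability of small beetles: 1.52/6.19 = 0.2456 kJ/s.
0.2456 < 0.3984, so adding small beetles would lower the average — exclude it.

No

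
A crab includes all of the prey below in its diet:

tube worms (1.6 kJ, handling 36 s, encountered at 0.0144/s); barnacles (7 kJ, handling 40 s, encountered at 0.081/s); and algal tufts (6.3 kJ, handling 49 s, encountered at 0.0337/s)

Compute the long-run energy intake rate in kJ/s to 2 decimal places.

R = Σλ_iE_i / (1 + Σλ_ih_i)
Numerator: 0.0144×1.6 + 0.081×7 + 0.0337×6.3 = 0.8024
Denominator: 1 + 0.0144×36 + 0.081×40 + 0.0337×49 = 6.41
R = 0.8024/6.41 = 0.1252 kJ/s

0.13 kJ/s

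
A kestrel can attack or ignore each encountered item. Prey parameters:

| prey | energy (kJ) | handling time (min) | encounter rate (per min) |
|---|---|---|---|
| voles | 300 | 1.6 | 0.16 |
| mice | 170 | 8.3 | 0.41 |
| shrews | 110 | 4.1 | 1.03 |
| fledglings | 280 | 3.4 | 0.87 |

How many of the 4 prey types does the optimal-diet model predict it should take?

2

E/h in descending order: voles 188, fledglings 82.4, shrews 26.8, mice 20.5 kJ/min. The optimal diet is the largest prefix of this list for which every included type satisfies E_i/h_i > R on the types above it.
Rate on top 1: 38.22. fledglings: 82.4 > 38.22 → include.
Rate on top 2: 69.2. shrews: 26.8 < 69.2 → exclude; stop.
Optimal diet: voles, fledglings — 2 of 4 types.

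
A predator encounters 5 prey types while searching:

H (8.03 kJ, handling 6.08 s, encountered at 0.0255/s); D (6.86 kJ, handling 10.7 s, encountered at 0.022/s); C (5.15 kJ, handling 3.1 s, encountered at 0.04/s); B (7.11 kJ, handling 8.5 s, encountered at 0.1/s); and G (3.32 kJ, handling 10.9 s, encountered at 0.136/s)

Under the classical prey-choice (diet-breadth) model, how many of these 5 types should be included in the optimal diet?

Profitabilities (E/h, kJ/s): C 1.66, H 1.32, B 0.836, D 0.641, G 0.305. Add prey in this order while the next type's profitability exceeds the intake rate on those already taken.
Rate on top 1: 0.1833. H: 1.32 > 0.1833 → include.
Rate on top 2: 0.3212. B: 0.836 > 0.3212 → include.
Rate on top 3: 0.5269. D: 0.641 > 0.5269 → include.
Rate on top 4: 0.5383. G: 0.305 < 0.5383 → exclude; stop.
Optimal diet: C, H, B, D — 4 of 5 types.

4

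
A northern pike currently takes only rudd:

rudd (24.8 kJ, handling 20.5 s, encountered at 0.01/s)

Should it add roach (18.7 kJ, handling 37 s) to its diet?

Yes

On rudd alone, R = ΣλE/(1+Σλh) = 0.248/1.205 = 0.2058 kJ/s.
roach: E/h = 18.7/37 = 0.5054 kJ/s.
Since 0.5054 > R, including roach increases the long-run rate.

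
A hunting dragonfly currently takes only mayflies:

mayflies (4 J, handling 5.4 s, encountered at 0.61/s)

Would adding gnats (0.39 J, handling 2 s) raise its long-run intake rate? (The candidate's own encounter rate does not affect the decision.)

No

On mayflies alone, R = ΣλE/(1+Σλh) = 2.44/4.294 = 0.5682 J/s.
gnats: E/h = 0.39/2 = 0.195 J/s.
0.195 < 0.5682, so adding gnats would lower the average — exclude it.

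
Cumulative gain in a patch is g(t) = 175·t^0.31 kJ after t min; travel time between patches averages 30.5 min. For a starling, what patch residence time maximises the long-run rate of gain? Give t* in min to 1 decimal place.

13.7 min

Maximise g(t)/(T+t): set derivative to zero → g'(t)(T+t) = g(t).
g'(t) = 0.31·175·t^-0.69. Setting 0.31·175·t^-0.69 = 175·t^0.31/(30.5+t) gives 0.31(30.5+t) = t, so 0.69·t = 0.31×30.5.
t* = 0.31×30.5/0.69 = 13.7 min.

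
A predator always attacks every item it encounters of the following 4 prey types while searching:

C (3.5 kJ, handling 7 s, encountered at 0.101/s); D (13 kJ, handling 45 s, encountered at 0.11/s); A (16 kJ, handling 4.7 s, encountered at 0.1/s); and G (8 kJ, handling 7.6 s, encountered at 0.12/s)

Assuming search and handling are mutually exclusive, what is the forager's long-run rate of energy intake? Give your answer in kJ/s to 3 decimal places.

0.540 kJ/s

R = Σλ_iE_i / (1 + Σλ_ih_i)
Numerator: 0.101×3.5 + 0.11×13 + 0.1×16 + 0.12×8 = 4.343
Denominator: 1 + 0.101×7 + 0.11×45 + 0.1×4.7 + 0.12×7.6 = 8.039
R = 4.343/8.039 = 0.5403 kJ/s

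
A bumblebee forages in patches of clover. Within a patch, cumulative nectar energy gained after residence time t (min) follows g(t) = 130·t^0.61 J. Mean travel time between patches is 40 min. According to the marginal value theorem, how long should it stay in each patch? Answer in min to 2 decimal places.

62.56 min

By the marginal value theorem, leave when the instantaneous gain rate g'(t) equals the habitat-wide average g(t)/(T + t).
g'(t) = 0.61·130·t^-0.39. Setting 0.61·130·t^-0.39 = 130·t^0.61/(40+t) gives 0.61(40+t) = t, so 0.39·t = 0.61×40.
t* = 0.61×40/0.39 = 62.56 min.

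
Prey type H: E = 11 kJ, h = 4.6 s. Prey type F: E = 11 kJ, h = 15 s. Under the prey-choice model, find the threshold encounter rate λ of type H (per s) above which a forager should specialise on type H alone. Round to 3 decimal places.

At the threshold, the rate on type H alone equals the profitability of type F: λ·11/(1 + λ·4.6) = 11/15 = 0.7333.
Rearranging, λ(11 − 0.7333×4.6) = 0.7333, so λ = 0.7333/7.627 = 0.09615 per s.

0.096 per s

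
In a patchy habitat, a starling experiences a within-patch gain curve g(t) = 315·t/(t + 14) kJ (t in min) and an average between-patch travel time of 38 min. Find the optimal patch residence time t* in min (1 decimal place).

23.1 min

By the marginal value theorem, leave when the instantaneous gain rate g'(t) equals the habitat-wide average g(t)/(T + t).
g'(t) = 315·14/(t + 14)². Setting 315·14/(t+14)² = 315t/[(t+14)(38+t)] gives 14(38+t) = t(t+14), so t² = 14×38 = 532.
t* = √532 = 23.07 min.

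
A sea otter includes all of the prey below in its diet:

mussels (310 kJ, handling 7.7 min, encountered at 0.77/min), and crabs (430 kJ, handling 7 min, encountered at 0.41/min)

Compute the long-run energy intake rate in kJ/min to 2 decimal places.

R = (0.77×310 + 0.41×430) / (1 + 0.77×7.7 + 0.41×7) = 415/9.799 = 42.35 kJ/min.

42.35 kJ/min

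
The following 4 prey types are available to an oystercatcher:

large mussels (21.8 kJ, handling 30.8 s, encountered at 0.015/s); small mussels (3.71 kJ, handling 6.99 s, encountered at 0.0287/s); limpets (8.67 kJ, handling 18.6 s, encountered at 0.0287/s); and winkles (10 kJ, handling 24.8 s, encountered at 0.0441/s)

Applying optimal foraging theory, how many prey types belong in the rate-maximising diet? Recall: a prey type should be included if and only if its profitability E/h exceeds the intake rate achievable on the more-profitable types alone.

Profitabilities (E/h, kJ/s): large mussels 0.708, small mussels 0.531, limpets 0.466, winkles 0.403. Add prey in this order while the next type's profitability exceeds the intake rate on those already taken.
Rate on top 1: 0.2237. small mussels: 0.531 > 0.2237 → include.
Rate on top 2: 0.2607. limpets: 0.466 > 0.2607 → include.
Rate on top 3: 0.3106. winkles: 0.403 > 0.3106 → include.
Optimal diet: large mussels, small mussels, limpets, winkles — 4 of 4 types.

4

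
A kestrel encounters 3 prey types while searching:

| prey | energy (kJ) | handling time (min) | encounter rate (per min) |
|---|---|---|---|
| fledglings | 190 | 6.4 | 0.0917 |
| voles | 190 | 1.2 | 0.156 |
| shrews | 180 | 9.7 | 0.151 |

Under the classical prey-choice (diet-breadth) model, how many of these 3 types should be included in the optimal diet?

Rank by E/h (kJ/min): voles 158, fledglings 29.7, shrews 18.6. Include each in turn until the next type's E/h falls below the running intake rate.
Rate on top 1: 24.97. fledglings: 29.7 > 24.97 → include.
Rate on top 2: 26.53. shrews: 18.6 < 26.53 → exclude; stop.
Optimal diet: voles, fledglings — 2 of 3 types.

2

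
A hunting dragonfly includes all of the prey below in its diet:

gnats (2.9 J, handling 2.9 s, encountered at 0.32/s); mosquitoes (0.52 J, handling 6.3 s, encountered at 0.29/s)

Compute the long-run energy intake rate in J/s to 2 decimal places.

Energy encountered per unit search time: 0.32×2.9 + 0.29×0.52 = 1.079 J/s.
Handling time per unit search time: 0.32×2.9 + 0.29×6.3 = 2.755.
Rate = 1.079/(1 + 2.755) = 0.2873 J/s.

0.29 J/s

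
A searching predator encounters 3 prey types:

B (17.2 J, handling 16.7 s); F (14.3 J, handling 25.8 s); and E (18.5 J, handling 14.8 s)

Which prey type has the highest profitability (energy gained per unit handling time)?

E

Profitability E/h (J/s): B = 17.2/16.7 = 1.03, F = 14.3/25.8 = 0.554, E = 18.5/14.8 = 1.25.
Ranked: E > B > F.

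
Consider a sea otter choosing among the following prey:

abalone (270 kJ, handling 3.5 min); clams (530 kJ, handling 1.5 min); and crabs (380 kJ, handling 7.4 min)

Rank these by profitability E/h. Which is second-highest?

Profitability E/h (kJ/min): abalone = 270/3.5 = 77.1, clams = 530/1.5 = 353, crabs = 380/7.4 = 51.4.
Ranked: clams > abalone > crabs.

abalone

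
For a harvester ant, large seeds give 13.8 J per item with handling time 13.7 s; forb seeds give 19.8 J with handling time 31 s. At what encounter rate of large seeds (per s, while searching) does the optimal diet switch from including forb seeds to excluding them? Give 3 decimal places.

0.126 per s

Drop forb seeds once their profitability E₂/h₂ falls below the rate achievable on large seeds alone: E₂/h₂ = λE₁/(1 + λh₁).
Solve for λ: λE₁h₂ = E₂(1 + λh₁) → λ(E₁h₂ − E₂h₁) = E₂ → λ = E₂/(E₁h₂ − E₂h₁).
λ = 19.8/(13.8×31 − 19.8×13.7) = 19.8/156.5 = 0.1265 per s.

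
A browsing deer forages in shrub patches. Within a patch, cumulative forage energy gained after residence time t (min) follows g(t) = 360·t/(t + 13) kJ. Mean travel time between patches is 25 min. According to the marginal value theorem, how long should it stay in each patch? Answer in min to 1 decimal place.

Optimal t* satisfies g'(t*) = g(t*)/(T + t*).
g'(t) = 360·13/(t + 13)². Setting 360·13/(t+13)² = 360t/[(t+13)(25+t)] gives 13(25+t) = t(t+13), so t² = 13×25 = 325.
t* = √325 = 18.03 min.

18.0 min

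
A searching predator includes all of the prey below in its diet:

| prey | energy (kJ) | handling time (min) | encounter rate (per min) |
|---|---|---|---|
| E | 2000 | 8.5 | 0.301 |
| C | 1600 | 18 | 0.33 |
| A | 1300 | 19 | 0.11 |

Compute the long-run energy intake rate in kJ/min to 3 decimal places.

R = (0.301×2000 + 0.33×1600 + 0.11×1300) / (1 + 0.301×8.5 + 0.33×18 + 0.11×19) = 1273/11.59 = 109.9 kJ/min.

109.850 kJ/min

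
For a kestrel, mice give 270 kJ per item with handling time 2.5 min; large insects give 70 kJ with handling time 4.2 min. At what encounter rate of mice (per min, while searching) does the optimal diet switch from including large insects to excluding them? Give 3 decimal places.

0.073 per min

Drop large insects once their profitability E₂/h₂ falls below the rate achievable on mice alone: E₂/h₂ = λE₁/(1 + λh₁).
Solve for λ: λE₁h₂ = E₂(1 + λh₁) → λ(E₁h₂ − E₂h₁) = E₂ → λ = E₂/(E₁h₂ − E₂h₁).
λ = 70/(270×4.2 − 70×2.5) = 70/959 = 0.07299 per min.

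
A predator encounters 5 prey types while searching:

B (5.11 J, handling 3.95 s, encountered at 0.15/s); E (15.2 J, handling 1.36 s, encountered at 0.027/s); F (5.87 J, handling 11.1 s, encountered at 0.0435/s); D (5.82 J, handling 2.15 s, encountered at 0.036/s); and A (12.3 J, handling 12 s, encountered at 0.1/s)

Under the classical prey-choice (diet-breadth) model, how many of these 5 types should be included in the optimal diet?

4

Profitabilities (E/h, J/s): E 11.2, D 2.71, B 1.29, A 1.03, F 0.529. Add prey in this order while the next type's profitability exceeds the intake rate on those already taken.
Rate on top 1: 0.3959. D: 2.71 > 0.3959 → include.
Rate on top 2: 0.5564. B: 1.29 > 0.5564 → include.
Rate on top 3: 0.8124. A: 1.03 > 0.8124 → include.
Rate on top 4: 0.9002. F: 0.529 < 0.9002 → exclude; stop.
Optimal diet: E, D, B, A — 4 of 5 types.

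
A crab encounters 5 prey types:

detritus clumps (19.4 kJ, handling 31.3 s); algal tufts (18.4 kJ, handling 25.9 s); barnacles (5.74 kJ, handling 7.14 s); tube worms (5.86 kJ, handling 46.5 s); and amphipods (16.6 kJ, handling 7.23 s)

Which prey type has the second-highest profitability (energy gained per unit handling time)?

barnacles

Profitability E/h (kJ/s): detritus clumps = 19.4/31.3 = 0.62, algal tufts = 18.4/25.9 = 0.71, barnacles = 5.74/7.14 = 0.804, tube worms = 5.86/46.5 = 0.126, amphipods = 16.6/7.23 = 2.3.
Ranked: amphipods > barnacles > algal tufts > detritus clumps > tube worms.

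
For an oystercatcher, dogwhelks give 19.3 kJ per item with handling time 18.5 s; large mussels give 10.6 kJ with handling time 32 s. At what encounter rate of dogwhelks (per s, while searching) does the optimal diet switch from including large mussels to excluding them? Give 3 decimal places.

The zero-one rule: include large mussels iff E₂/h₂ > λE₁/(1+λh₁). Equality gives the switch point.
λE₁h₂ = E₂ + λE₂h₁ ⇒ λ = E₂/(E₁h₂ − E₂h₁) = 10.6/(617.6 − 196.1) = 0.02515 per s.

0.025 per s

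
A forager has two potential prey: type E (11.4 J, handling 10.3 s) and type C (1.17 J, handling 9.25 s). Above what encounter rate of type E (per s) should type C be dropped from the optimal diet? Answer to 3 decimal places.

0.013 per s

Drop type C once their profitability E₂/h₂ falls below the rate achievable on type E alone: E₂/h₂ = λE₁/(1 + λh₁).
Solve for λ: λE₁h₂ = E₂(1 + λh₁) → λ(E₁h₂ − E₂h₁) = E₂ → λ = E₂/(E₁h₂ − E₂h₁).
λ = 1.17/(11.4×9.25 − 1.17×10.3) = 1.17/93.4 = 0.01253 per s.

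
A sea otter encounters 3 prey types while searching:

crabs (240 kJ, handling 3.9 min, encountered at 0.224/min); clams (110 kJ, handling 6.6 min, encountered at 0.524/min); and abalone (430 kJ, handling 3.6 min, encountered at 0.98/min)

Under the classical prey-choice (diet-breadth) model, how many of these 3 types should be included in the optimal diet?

E/h in descending order: abalone 119, crabs 61.5, clams 16.7 kJ/min. The optimal diet is the largest prefix of this list for which every included type satisfies E_i/h_i > R on the types above it.
Rate on top 1: 93.07. crabs: 61.5 < 93.07 → exclude; stop.
Optimal diet: abalone — 1 of 3 types.

1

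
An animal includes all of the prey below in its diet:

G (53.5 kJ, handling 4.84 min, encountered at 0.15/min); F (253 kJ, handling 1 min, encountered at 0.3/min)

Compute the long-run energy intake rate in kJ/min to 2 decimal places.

41.42 kJ/min

R = Σλ_iE_i / (1 + Σλ_ih_i)
Numerator: 0.15×53.5 + 0.3×253 = 83.92
Denominator: 1 + 0.15×4.84 + 0.3×1 = 2.026
R = 83.92/2.026 = 41.42 kJ/min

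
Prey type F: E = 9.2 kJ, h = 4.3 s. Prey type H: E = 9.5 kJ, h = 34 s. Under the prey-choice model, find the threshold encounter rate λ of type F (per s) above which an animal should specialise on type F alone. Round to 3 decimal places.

At the threshold, the rate on type F alone equals the profitability of type H: λ·9.2/(1 + λ·4.3) = 9.5/34 = 0.2794.
Rearranging, λ(9.2 − 0.2794×4.3) = 0.2794, so λ = 0.2794/7.999 = 0.03493 per s.

0.035 per s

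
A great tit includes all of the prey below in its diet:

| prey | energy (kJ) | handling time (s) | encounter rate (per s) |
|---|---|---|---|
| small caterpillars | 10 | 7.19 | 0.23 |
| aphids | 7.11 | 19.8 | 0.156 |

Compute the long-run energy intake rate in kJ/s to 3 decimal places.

Energy encountered per unit search time: 0.23×10 + 0.156×7.11 = 3.409 kJ/s.
Handling time per unit search time: 0.23×7.19 + 0.156×19.8 = 4.742.
Rate = 3.409/(1 + 4.742) = 0.5937 kJ/s.

0.594 kJ/s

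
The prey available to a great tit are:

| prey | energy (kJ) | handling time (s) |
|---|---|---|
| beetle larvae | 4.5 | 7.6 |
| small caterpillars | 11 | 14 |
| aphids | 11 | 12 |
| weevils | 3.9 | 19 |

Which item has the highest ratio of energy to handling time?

aphids

In descending order of E/h:
aphids: 11/12 = 0.917 kJ/s
small caterpillars: 11/14 = 0.786 kJ/s
beetle larvae: 4.5/7.6 = 0.592 kJ/s
weevils: 3.9/19 = 0.205 kJ/s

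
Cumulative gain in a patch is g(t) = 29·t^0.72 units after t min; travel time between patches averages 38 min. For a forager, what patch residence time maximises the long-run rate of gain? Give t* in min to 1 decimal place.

By the marginal value theorem, leave when the instantaneous gain rate g'(t) equals the habitat-wide average g(t)/(T + t).
g'(t) = 0.72·29·t^-0.28. Setting 0.72·29·t^-0.28 = 29·t^0.72/(38+t) gives 0.72(38+t) = t, so 0.28·t = 0.72×38.
t* = 0.72×38/0.28 = 97.71 min.

97.7 min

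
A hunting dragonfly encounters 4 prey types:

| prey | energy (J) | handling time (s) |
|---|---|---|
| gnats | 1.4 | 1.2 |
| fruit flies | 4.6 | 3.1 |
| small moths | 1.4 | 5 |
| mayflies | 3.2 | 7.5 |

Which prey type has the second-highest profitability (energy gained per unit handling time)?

Profitability E/h (J/s): gnats = 1.4/1.2 = 1.17, fruit flies = 4.6/3.1 = 1.48, small moths = 1.4/5 = 0.28, mayflies = 3.2/7.5 = 0.427.
Ranked: fruit flies > gnats > mayflies > small moths.

gnats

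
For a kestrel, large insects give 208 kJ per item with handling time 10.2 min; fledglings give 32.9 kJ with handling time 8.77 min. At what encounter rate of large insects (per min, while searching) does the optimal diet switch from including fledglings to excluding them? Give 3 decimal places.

0.022 per min

Drop fledglings once their profitability E₂/h₂ falls below the rate achievable on large insects alone: E₂/h₂ = λE₁/(1 + λh₁).
Solve for λ: λE₁h₂ = E₂(1 + λh₁) → λ(E₁h₂ − E₂h₁) = E₂ → λ = E₂/(E₁h₂ − E₂h₁).
λ = 32.9/(208×8.77 − 32.9×10.2) = 32.9/1489 = 0.0221 per min.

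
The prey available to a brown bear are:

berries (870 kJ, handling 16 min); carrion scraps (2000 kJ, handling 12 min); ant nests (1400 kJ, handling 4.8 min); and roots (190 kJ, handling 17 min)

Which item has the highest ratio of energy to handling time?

ant nests

Profitability E/h (kJ/min): berries = 870/16 = 54.4, carrion scraps = 2000/12 = 167, ant nests = 1400/4.8 = 292, roots = 190/17 = 11.2.
Ranked: ant nests > carrion scraps > berries > roots.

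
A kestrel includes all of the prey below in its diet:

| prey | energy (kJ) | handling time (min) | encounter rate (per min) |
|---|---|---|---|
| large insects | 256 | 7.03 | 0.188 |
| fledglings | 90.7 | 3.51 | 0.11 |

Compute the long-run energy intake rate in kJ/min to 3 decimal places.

Energy encountered per unit search time: 0.188×256 + 0.11×90.7 = 58.11 kJ/min.
Handling time per unit search time: 0.188×7.03 + 0.11×3.51 = 1.708.
Rate = 58.11/(1 + 1.708) = 21.46 kJ/min.

21.459 kJ/min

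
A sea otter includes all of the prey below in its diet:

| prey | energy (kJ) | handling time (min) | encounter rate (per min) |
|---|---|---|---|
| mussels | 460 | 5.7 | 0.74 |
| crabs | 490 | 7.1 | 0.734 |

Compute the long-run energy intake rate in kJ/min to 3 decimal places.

R = Σλ_iE_i / (1 + Σλ_ih_i)
Numerator: 0.74×460 + 0.734×490 = 700.1
Denominator: 1 + 0.74×5.7 + 0.734×7.1 = 10.43
R = 700.1/10.43 = 67.12 kJ/min

67.124 kJ/min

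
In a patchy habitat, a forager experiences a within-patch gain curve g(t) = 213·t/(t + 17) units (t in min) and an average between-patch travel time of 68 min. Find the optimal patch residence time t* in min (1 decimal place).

Optimal t* satisfies g'(t*) = g(t*)/(T + t*).
g'(t) = 213·17/(t + 17)². Setting 213·17/(t+17)² = 213t/[(t+17)(68+t)] gives 17(68+t) = t(t+17), so t² = 17×68 = 1156.
t* = √1156 = 34 min.

34.0 min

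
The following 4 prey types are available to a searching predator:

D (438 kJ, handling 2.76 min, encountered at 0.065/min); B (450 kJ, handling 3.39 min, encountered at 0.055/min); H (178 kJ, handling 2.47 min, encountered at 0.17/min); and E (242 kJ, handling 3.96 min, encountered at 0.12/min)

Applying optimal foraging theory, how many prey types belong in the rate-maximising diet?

Profitabilities (E/h, kJ/min): D 159, B 133, H 72.1, E 61.1. Add prey in this order while the next type's profitability exceeds the intake rate on those already taken.
Rate on top 1: 24.14. B: 133 > 24.14 → include.
Rate on top 2: 38.96. H: 72.1 > 38.96 → include.
Rate on top 3: 46.75. E: 61.1 > 46.75 → include.
Optimal diet: D, B, H, E — 4 of 4 types.

4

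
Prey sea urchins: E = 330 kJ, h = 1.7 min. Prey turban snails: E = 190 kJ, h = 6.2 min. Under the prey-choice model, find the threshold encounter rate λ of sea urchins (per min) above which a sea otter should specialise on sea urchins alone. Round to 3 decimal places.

Drop turban snails once their profitability E₂/h₂ falls below the rate achievable on sea urchins alone: E₂/h₂ = λE₁/(1 + λh₁).
Solve for λ: λE₁h₂ = E₂(1 + λh₁) → λ(E₁h₂ − E₂h₁) = E₂ → λ = E₂/(E₁h₂ − E₂h₁).
λ = 190/(330×6.2 − 190×1.7) = 190/1723 = 0.1103 per min.

0.110 per min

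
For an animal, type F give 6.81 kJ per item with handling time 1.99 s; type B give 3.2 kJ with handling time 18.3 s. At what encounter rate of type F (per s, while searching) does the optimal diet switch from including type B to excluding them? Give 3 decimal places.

The zero-one rule: include type B iff E₂/h₂ > λE₁/(1+λh₁). Equality gives the switch point.
λE₁h₂ = E₂ + λE₂h₁ ⇒ λ = E₂/(E₁h₂ − E₂h₁) = 3.2/(124.6 − 6.368) = 0.02706 per s.

0.027 per s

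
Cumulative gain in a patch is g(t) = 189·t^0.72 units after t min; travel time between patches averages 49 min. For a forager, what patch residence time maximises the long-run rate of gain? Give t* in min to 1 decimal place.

By the marginal value theorem, leave when the instantaneous gain rate g'(t) equals the habitat-wide average g(t)/(T + t).
g'(t) = 0.72·189·t^-0.28. Setting 0.72·189·t^-0.28 = 189·t^0.72/(49+t) gives 0.72(49+t) = t, so 0.28·t = 0.72×49.
t* = 0.72×49/0.28 = 126 min.

126.0 min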